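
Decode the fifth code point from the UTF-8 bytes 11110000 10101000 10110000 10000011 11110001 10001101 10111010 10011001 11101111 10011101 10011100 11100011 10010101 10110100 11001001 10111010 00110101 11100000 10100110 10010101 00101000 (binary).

Offset 0: leading byte 0xF0 = 11110000 → 4-byte char #1 = F0 A8 B0 83.
Offset 4: leading byte 0xF1 = 11110001 → 4-byte char #2 = F1 8D BA 99.
Offset 8: leading byte 0xEF = 11101111 → 3-byte char #3 = EF 9D 9C.
Offset 11: leading byte 0xE3 = 11100011 → 3-byte char #4 = E3 95 B4.
Offset 14: leading byte 0xC9 = 11001001 → 2-byte char #5 = C9 BA.
Leading byte 0xC9 = 11001001 matches 110xxxxx → 2-byte sequence.
Byte 1: 0xC9 = 11001001, payload 01001 (5 bits).
Byte 2: 0xBA = 10111010 (10xxxxxx ✓), payload 111010.
Concatenate: 01001111010 = 0x27A (11 bits → U+027A).

U+027A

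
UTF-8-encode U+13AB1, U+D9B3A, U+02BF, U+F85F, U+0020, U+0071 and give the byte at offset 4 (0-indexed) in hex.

0xF3

U+13AB1 → 4-byte form F0 93 AA B1 at offsets 0–3.
U+D9B3A → 4-byte form F3 99 AC BA at offsets 4–7.
Offset 4 falls in char 2's range; it's byte 1 of F3 99 AC BA = 0xF3.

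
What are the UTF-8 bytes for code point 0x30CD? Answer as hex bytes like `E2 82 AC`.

E3 83 8D

U+30CD = 0x30CD = 12493 decimal. In range U+0800–U+FFFF → 3-byte form: 1110xxxx 10xxxxxx 10xxxxxx.
Binary (16 bits): 0011000011001101.
Split 4+6+6: 0011 | 000011 | 001101.
Byte 1: 11100011 = 0xE3.
Byte 2: 10000011 = 0x83.
Byte 3: 10001101 = 0x8D.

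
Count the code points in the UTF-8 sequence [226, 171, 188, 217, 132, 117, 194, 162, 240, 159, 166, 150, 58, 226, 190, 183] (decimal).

Byte at offset 0: 0xE2 = 11100010 → 3-byte char (#1). Advance 3.
Byte at offset 3: 0xD9 = 11011001 → 2-byte char (#2). Advance 2.
Byte at offset 5: 0x75 = 01110101 → 1-byte char (#3). Advance 1.
Byte at offset 6: 0xC2 = 11000010 → 2-byte char (#4). Advance 2.
Byte at offset 8: 0xF0 = 11110000 → 4-byte char (#5). Advance 4.
Byte at offset 12: 0x3A = 00111010 → 1-byte char (#6). Advance 1.
Byte at offset 13: 0xE2 = 11100010 → 3-byte char (#7). Advance 3.
Reached end at offset 16 after 7 code points.

7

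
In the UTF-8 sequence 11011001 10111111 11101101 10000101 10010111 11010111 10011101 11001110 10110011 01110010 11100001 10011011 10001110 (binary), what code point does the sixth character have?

U+16CE

Offset 0: leading byte 0xD9 = 11011001 → 2-byte char #1 = D9 BF.
Offset 2: leading byte 0xED = 11101101 → 3-byte char #2 = ED 85 97.
Offset 5: leading byte 0xD7 = 11010111 → 2-byte char #3 = D7 9D.
Offset 7: leading byte 0xCE = 11001110 → 2-byte char #4 = CE B3.
Offset 9: leading byte 0x72 = 01110010 → 1-byte char #5 = 72.
Offset 10: leading byte 0xE1 = 11100001 → 3-byte char #6 = E1 9B 8E.
Leading byte 0xE1 = 11100001 matches 1110xxxx → 3-byte sequence.
Byte 1: 0xE1 = 11100001, payload 0001 (4 bits).
Byte 2: 0x9B = 10011011 (10xxxxxx ✓), payload 011011.
Byte 3: 0x8E = 10001110 (10xxxxxx ✓), payload 001110.
Concatenate: 0001011011001110 = 0x16CE (16 bits → U+16CE).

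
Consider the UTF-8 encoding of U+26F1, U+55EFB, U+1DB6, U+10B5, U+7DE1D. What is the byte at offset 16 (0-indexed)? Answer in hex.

0x9D

U+26F1 → 3-byte form E2 9B B1 at offsets 0–2.
U+55EFB → 4-byte form F1 95 BB BB at offsets 3–6.
U+1DB6 → 3-byte form E1 B6 B6 at offsets 7–9.
U+10B5 → 3-byte form E1 82 B5 at offsets 10–12.
U+7DE1D → 4-byte form F1 BD B8 9D at offsets 13–16.
Offset 16 falls in char 5's range; it's byte 4 of F1 BD B8 9D = 0x9D.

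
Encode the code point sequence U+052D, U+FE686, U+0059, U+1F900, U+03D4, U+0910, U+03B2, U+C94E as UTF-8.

D4 AD F3 BE 9A 86 59 F0 9F A4 80 CF 94 E0 A4 90 CE B2 EC A5 8E

U+052D: 2-byte form → D4 AD.
U+FE686: 4-byte form → F3 BE 9A 86.
U+0059: 1-byte form → 59.
U+1F900: 4-byte form → F0 9F A4 80.
U+03D4: 2-byte form → CF 94.
U+0910: 3-byte form → E0 A4 90.
U+03B2: 2-byte form → CE B2.
U+C94E: 3-byte form → EC A5 8E.
Concatenated (21 bytes): D4 AD F3 BE 9A 86 59 F0 9F A4 80 CF 94 E0 A4 90 CE B2 EC A5 8E.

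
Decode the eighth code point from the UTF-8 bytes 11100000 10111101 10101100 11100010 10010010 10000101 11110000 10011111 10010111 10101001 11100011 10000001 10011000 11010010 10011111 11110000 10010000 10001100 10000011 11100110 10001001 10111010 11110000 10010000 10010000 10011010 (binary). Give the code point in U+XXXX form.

U+1041A

Offset 0: leading byte 0xE0 = 11100000 → 3-byte char #1 = E0 BD AC.
Offset 3: leading byte 0xE2 = 11100010 → 3-byte char #2 = E2 92 85.
Offset 6: leading byte 0xF0 = 11110000 → 4-byte char #3 = F0 9F 97 A9.
Offset 10: leading byte 0xE3 = 11100011 → 3-byte char #4 = E3 81 98.
Offset 13: leading byte 0xD2 = 11010010 → 2-byte char #5 = D2 9F.
Offset 15: leading byte 0xF0 = 11110000 → 4-byte char #6 = F0 90 8C 83.
Offset 19: leading byte 0xE6 = 11100110 → 3-byte char #7 = E6 89 BA.
Offset 22: leading byte 0xF0 = 11110000 → 4-byte char #8 = F0 90 90 9A.
Leading byte 0xF0 = 11110000 matches 11110xxx → 4-byte sequence.
Byte 1: 0xF0 = 11110000, payload 000 (3 bits).
Byte 2: 0x90 = 10010000 (10xxxxxx ✓), payload 010000.
Byte 3: 0x90 = 10010000 (10xxxxxx ✓), payload 010000.
Byte 4: 0x9A = 10011010 (10xxxxxx ✓), payload 011010.
Concatenate: 000010000010000011010 = 0x1041A (21 bits → U+1041A).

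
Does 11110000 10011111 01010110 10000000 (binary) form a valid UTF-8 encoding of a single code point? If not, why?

invalid (non-continuation byte where continuation expected)

Leading byte 0xF0 = 11110000 → 4-byte form.
Byte 3 is 0x56 = 01010110, which is not 10xxxxxx — expected a continuation byte.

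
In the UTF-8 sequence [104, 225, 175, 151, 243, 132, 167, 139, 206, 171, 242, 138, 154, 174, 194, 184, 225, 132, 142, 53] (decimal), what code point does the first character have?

U+0068

Offset 0: leading byte 0x68 = 01101000 → 1-byte char #1 = 68.
Leading byte 0x68 = 01101000 matches 0xxxxxxx → 1-byte sequence.
Byte 1: 0x68 = 01101000, payload 1101000 (7 bits).
Concatenate: 1101000 = 0x68 (7 bits → U+0068).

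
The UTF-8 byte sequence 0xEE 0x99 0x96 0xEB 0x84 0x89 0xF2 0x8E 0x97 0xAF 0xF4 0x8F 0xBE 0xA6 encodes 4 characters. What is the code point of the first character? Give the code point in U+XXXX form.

U+E656

Offset 0: leading byte 0xEE = 11101110 → 3-byte char #1 = EE 99 96.
Leading byte 0xEE = 11101110 matches 1110xxxx → 3-byte sequence.
Byte 1: 0xEE = 11101110, payload 1110 (4 bits).
Byte 2: 0x99 = 10011001 (10xxxxxx ✓), payload 011001.
Byte 3: 0x96 = 10010110 (10xxxxxx ✓), payload 010110.
Concatenate: 1110011001010110 = 0xE656 (16 bits → U+E656).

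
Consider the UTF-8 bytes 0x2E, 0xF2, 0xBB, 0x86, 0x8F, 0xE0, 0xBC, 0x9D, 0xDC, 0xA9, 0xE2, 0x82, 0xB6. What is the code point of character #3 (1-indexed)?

Offset 0: leading byte 0x2E = 00101110 → 1-byte char #1 = 2E.
Offset 1: leading byte 0xF2 = 11110010 → 4-byte char #2 = F2 BB 86 8F.
Offset 5: leading byte 0xE0 = 11100000 → 3-byte char #3 = E0 BC 9D.
Leading byte 0xE0 = 11100000 matches 1110xxxx → 3-byte sequence.
Byte 1: 0xE0 = 11100000, payload 0000 (4 bits).
Byte 2: 0xBC = 10111100 (10xxxxxx ✓), payload 111100.
Byte 3: 0x9D = 10011101 (10xxxxxx ✓), payload 011101.
Concatenate: 0000111100011101 = 0xF1D (16 bits → U+0F1D).

U+0F1D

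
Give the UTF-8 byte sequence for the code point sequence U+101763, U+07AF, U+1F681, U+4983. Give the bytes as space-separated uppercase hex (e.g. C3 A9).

U+101763: 4-byte form → F4 81 9D A3.
U+07AF: 2-byte form → DE AF.
U+1F681: 4-byte form → F0 9F 9A 81.
U+4983: 3-byte form → E4 A6 83.
Concatenated (13 bytes): F4 81 9D A3 DE AF F0 9F 9A 81 E4 A6 83.

F4 81 9D A3 DE AF F0 9F 9A 81 E4 A6 83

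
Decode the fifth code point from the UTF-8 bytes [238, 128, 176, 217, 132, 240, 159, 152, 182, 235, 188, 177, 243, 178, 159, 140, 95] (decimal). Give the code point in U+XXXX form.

Offset 0: leading byte 0xEE = 11101110 → 3-byte char #1 = EE 80 B0.
Offset 3: leading byte 0xD9 = 11011001 → 2-byte char #2 = D9 84.
Offset 5: leading byte 0xF0 = 11110000 → 4-byte char #3 = F0 9F 98 B6.
Offset 9: leading byte 0xEB = 11101011 → 3-byte char #4 = EB BC B1.
Offset 12: leading byte 0xF3 = 11110011 → 4-byte char #5 = F3 B2 9F 8C.
Leading byte 0xF3 = 11110011 matches 11110xxx → 4-byte sequence.
Byte 1: 0xF3 = 11110011, payload 011 (3 bits).
Byte 2: 0xB2 = 10110010 (10xxxxxx ✓), payload 110010.
Byte 3: 0x9F = 10011111 (10xxxxxx ✓), payload 011111.
Byte 4: 0x8C = 10001100 (10xxxxxx ✓), payload 001100.
Concatenate: 011110010011111001100 = 0xF27CC (21 bits → U+F27CC).

U+F27CC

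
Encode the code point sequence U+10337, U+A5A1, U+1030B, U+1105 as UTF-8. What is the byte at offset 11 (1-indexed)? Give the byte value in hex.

0x8B

1-indexed offset 11 is 0-indexed offset 10.
U+10337 → 4-byte form F0 90 8C B7 at offsets 0–3.
U+A5A1 → 3-byte form EA 96 A1 at offsets 4–6.
U+1030B → 4-byte form F0 90 8C 8B at offsets 7–10.
Offset 10 falls in char 3's range; it's byte 4 of F0 90 8C 8B = 0x8B.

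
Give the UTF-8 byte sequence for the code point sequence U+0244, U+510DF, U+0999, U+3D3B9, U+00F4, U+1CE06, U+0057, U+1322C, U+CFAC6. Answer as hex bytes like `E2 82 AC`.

C9 84 F1 91 83 9F E0 A6 99 F0 BD 8E B9 C3 B4 F0 9C B8 86 57 F0 93 88 AC F3 8F AB 86

U+0244: 2-byte form → C9 84.
U+510DF: 4-byte form → F1 91 83 9F.
U+0999: 3-byte form → E0 A6 99.
U+3D3B9: 4-byte form → F0 BD 8E B9.
U+00F4: 2-byte form → C3 B4.
U+1CE06: 4-byte form → F0 9C B8 86.
U+0057: 1-byte form → 57.
U+1322C: 4-byte form → F0 93 88 AC.
U+CFAC6: 4-byte form → F3 8F AB 86.
Concatenated (28 bytes): C9 84 F1 91 83 9F E0 A6 99 F0 BD 8E B9 C3 B4 F0 9C B8 86 57 F0 93 88 AC F3 8F AB 86.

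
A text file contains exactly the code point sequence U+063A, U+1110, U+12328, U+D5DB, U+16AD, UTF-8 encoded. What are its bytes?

U+063A: 2-byte form → D8 BA.
U+1110: 3-byte form → E1 84 90.
U+12328: 4-byte form → F0 92 8C A8.
U+D5DB: 3-byte form → ED 97 9B.
U+16AD: 3-byte form → E1 9A AD.
Concatenated (15 bytes): D8 BA E1 84 90 F0 92 8C A8 ED 97 9B E1 9A AD.

D8 BA E1 84 90 F0 92 8C A8 ED 97 9B E1 9A AD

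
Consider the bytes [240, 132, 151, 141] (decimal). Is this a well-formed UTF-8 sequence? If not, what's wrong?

Leading byte 0xF0 = 11110000 → 4-byte form.
Continuation bytes all match 10xxxxxx. Payload decodes to 0x45CD.
But 0x45CD < 0x10000, the minimum for a 4-byte sequence — this is an overlong encoding.

invalid (overlong encoding)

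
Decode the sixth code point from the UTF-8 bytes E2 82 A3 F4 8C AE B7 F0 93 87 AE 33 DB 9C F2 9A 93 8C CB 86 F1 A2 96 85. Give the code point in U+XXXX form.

Offset 0: leading byte 0xE2 = 11100010 → 3-byte char #1 = E2 82 A3.
Offset 3: leading byte 0xF4 = 11110100 → 4-byte char #2 = F4 8C AE B7.
Offset 7: leading byte 0xF0 = 11110000 → 4-byte char #3 = F0 93 87 AE.
Offset 11: leading byte 0x33 = 00110011 → 1-byte char #4 = 33.
Offset 12: leading byte 0xDB = 11011011 → 2-byte char #5 = DB 9C.
Offset 14: leading byte 0xF2 = 11110010 → 4-byte char #6 = F2 9A 93 8C.
Leading byte 0xF2 = 11110010 matches 11110xxx → 4-byte sequence.
Byte 1: 0xF2 = 11110010, payload 010 (3 bits).
Byte 2: 0x9A = 10011010 (10xxxxxx ✓), payload 011010.
Byte 3: 0x93 = 10010011 (10xxxxxx ✓), payload 010011.
Byte 4: 0x8C = 10001100 (10xxxxxx ✓), payload 001100.
Concatenate: 010011010010011001100 = 0x9A4CC (21 bits → U+9A4CC).

U+9A4CC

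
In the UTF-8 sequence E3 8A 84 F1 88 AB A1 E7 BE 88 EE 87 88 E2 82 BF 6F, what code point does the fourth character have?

Offset 0: leading byte 0xE3 = 11100011 → 3-byte char #1 = E3 8A 84.
Offset 3: leading byte 0xF1 = 11110001 → 4-byte char #2 = F1 88 AB A1.
Offset 7: leading byte 0xE7 = 11100111 → 3-byte char #3 = E7 BE 88.
Offset 10: leading byte 0xEE = 11101110 → 3-byte char #4 = EE 87 88.
Leading byte 0xEE = 11101110 matches 1110xxxx → 3-byte sequence.
Byte 1: 0xEE = 11101110, payload 1110 (4 bits).
Byte 2: 0x87 = 10000111 (10xxxxxx ✓), payload 000111.
Byte 3: 0x88 = 10001000 (10xxxxxx ✓), payload 001000.
Concatenate: 1110000111001000 = 0xE1C8 (16 bits → U+E1C8).

U+E1C8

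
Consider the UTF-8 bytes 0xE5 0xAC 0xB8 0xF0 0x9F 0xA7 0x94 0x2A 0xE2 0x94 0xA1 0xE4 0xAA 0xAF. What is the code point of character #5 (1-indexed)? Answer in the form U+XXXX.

U+4AAF

Offset 0: leading byte 0xE5 = 11100101 → 3-byte char #1 = E5 AC B8.
Offset 3: leading byte 0xF0 = 11110000 → 4-byte char #2 = F0 9F A7 94.
Offset 7: leading byte 0x2A = 00101010 → 1-byte char #3 = 2A.
Offset 8: leading byte 0xE2 = 11100010 → 3-byte char #4 = E2 94 A1.
Offset 11: leading byte 0xE4 = 11100100 → 3-byte char #5 = E4 AA AF.
Leading byte 0xE4 = 11100100 matches 1110xxxx → 3-byte sequence.
Byte 1: 0xE4 = 11100100, payload 0100 (4 bits).
Byte 2: 0xAA = 10101010 (10xxxxxx ✓), payload 101010.
Byte 3: 0xAF = 10101111 (10xxxxxx ✓), payload 101111.
Concatenate: 0100101010101111 = 0x4AAF (16 bits → U+4AAF).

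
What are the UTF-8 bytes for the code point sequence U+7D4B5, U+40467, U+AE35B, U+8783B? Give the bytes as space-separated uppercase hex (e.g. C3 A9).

U+7D4B5: 4-byte form → F1 BD 92 B5.
U+40467: 4-byte form → F1 80 91 A7.
U+AE35B: 4-byte form → F2 AE 8D 9B.
U+8783B: 4-byte form → F2 87 A0 BB.
Concatenated (16 bytes): F1 BD 92 B5 F1 80 91 A7 F2 AE 8D 9B F2 87 A0 BB.

F1 BD 92 B5 F1 80 91 A7 F2 AE 8D 9B F2 87 A0 BB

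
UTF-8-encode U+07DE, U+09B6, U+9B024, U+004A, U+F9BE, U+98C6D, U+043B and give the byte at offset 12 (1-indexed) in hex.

1-indexed offset 12 is 0-indexed offset 11.
U+07DE → 2-byte form DF 9E at offsets 0–1.
U+09B6 → 3-byte form E0 A6 B6 at offsets 2–4.
U+9B024 → 4-byte form F2 9B 80 A4 at offsets 5–8.
U+004A → 1-byte form 4A at offsets 9–9.
U+F9BE → 3-byte form EF A6 BE at offsets 10–12.
Offset 11 falls in char 5's range; it's byte 2 of EF A6 BE = 0xA6.

0xA6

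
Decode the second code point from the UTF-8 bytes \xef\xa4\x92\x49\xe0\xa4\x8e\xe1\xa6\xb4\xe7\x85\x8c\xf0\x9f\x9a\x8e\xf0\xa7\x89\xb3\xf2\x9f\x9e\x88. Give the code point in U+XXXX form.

Offset 0: leading byte 0xEF = 11101111 → 3-byte char #1 = EF A4 92.
Offset 3: leading byte 0x49 = 01001001 → 1-byte char #2 = 49.
Leading byte 0x49 = 01001001 matches 0xxxxxxx → 1-byte sequence.
Byte 1: 0x49 = 01001001, payload 1001001 (7 bits).
Concatenate: 1001001 = 0x49 (7 bits → U+0049).

U+0049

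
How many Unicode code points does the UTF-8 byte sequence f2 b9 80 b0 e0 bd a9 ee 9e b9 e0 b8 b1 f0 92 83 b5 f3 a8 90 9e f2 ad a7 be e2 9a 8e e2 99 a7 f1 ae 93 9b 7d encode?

Byte at offset 0: 0xF2 = 11110010 → 4-byte char (#1). Advance 4.
Byte at offset 4: 0xE0 = 11100000 → 3-byte char (#2). Advance 3.
Byte at offset 7: 0xEE = 11101110 → 3-byte char (#3). Advance 3.
Byte at offset 10: 0xE0 = 11100000 → 3-byte char (#4). Advance 3.
Byte at offset 13: 0xF0 = 11110000 → 4-byte char (#5). Advance 4.
Byte at offset 17: 0xF3 = 11110011 → 4-byte char (#6). Advance 4.
Byte at offset 21: 0xF2 = 11110010 → 4-byte char (#7). Advance 4.
Byte at offset 25: 0xE2 = 11100010 → 3-byte char (#8). Advance 3.
Byte at offset 28: 0xE2 = 11100010 → 3-byte char (#9). Advance 3.
Byte at offset 31: 0xF1 = 11110001 → 4-byte char (#10). Advance 4.
Byte at offset 35: 0x7D = 01111101 → 1-byte char (#11). Advance 1.
Reached end at offset 36 after 11 code points.

11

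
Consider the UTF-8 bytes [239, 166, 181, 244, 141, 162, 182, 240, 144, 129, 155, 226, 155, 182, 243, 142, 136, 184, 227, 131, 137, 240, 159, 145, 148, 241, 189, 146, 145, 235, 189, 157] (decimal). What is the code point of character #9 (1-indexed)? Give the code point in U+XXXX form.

U+BF5D

Offset 0: leading byte 0xEF = 11101111 → 3-byte char #1 = EF A6 B5.
Offset 3: leading byte 0xF4 = 11110100 → 4-byte char #2 = F4 8D A2 B6.
Offset 7: leading byte 0xF0 = 11110000 → 4-byte char #3 = F0 90 81 9B.
Offset 11: leading byte 0xE2 = 11100010 → 3-byte char #4 = E2 9B B6.
Offset 14: leading byte 0xF3 = 11110011 → 4-byte char #5 = F3 8E 88 B8.
Offset 18: leading byte 0xE3 = 11100011 → 3-byte char #6 = E3 83 89.
Offset 21: leading byte 0xF0 = 11110000 → 4-byte char #7 = F0 9F 91 94.
Offset 25: leading byte 0xF1 = 11110001 → 4-byte char #8 = F1 BD 92 91.
Offset 29: leading byte 0xEB = 11101011 → 3-byte char #9 = EB BD 9D.
Leading byte 0xEB = 11101011 matches 1110xxxx → 3-byte sequence.
Byte 1: 0xEB = 11101011, payload 1011 (4 bits).
Byte 2: 0xBD = 10111101 (10xxxxxx ✓), payload 111101.
Byte 3: 0x9D = 10011101 (10xxxxxx ✓), payload 011101.
Concatenate: 1011111101011101 = 0xBF5D (16 bits → U+BF5D).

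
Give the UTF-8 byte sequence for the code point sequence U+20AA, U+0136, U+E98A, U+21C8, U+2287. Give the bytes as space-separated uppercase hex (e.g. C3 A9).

E2 82 AA C4 B6 EE A6 8A E2 87 88 E2 8A 87

U+20AA: 3-byte form → E2 82 AA.
U+0136: 2-byte form → C4 B6.
U+E98A: 3-byte form → EE A6 8A.
U+21C8: 3-byte form → E2 87 88.
U+2287: 3-byte form → E2 8A 87.
Concatenated (14 bytes): E2 82 AA C4 B6 EE A6 8A E2 87 88 E2 8A 87.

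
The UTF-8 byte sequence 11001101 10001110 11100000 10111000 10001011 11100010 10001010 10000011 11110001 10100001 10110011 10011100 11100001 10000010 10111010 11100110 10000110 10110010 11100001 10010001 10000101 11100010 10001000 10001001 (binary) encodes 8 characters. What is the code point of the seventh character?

Offset 0: leading byte 0xCD = 11001101 → 2-byte char #1 = CD 8E.
Offset 2: leading byte 0xE0 = 11100000 → 3-byte char #2 = E0 B8 8B.
Offset 5: leading byte 0xE2 = 11100010 → 3-byte char #3 = E2 8A 83.
Offset 8: leading byte 0xF1 = 11110001 → 4-byte char #4 = F1 A1 B3 9C.
Offset 12: leading byte 0xE1 = 11100001 → 3-byte char #5 = E1 82 BA.
Offset 15: leading byte 0xE6 = 11100110 → 3-byte char #6 = E6 86 B2.
Offset 18: leading byte 0xE1 = 11100001 → 3-byte char #7 = E1 91 85.
Leading byte 0xE1 = 11100001 matches 1110xxxx → 3-byte sequence.
Byte 1: 0xE1 = 11100001, payload 0001 (4 bits).
Byte 2: 0x91 = 10010001 (10xxxxxx ✓), payload 010001.
Byte 3: 0x85 = 10000101 (10xxxxxx ✓), payload 000101.
Concatenate: 0001010001000101 = 0x1445 (16 bits → U+1445).

U+1445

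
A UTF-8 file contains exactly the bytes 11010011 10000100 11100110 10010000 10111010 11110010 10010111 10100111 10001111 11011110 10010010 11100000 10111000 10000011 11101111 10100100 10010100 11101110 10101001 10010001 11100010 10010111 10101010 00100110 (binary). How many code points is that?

Byte at offset 0: 0xD3 = 11010011 → 2-byte char (#1). Advance 2.
Byte at offset 2: 0xE6 = 11100110 → 3-byte char (#2). Advance 3.
Byte at offset 5: 0xF2 = 11110010 → 4-byte char (#3). Advance 4.
Byte at offset 9: 0xDE = 11011110 → 2-byte char (#4). Advance 2.
Byte at offset 11: 0xE0 = 11100000 → 3-byte char (#5). Advance 3.
Byte at offset 14: 0xEF = 11101111 → 3-byte char (#6). Advance 3.
Byte at offset 17: 0xEE = 11101110 → 3-byte char (#7). Advance 3.
Byte at offset 20: 0xE2 = 11100010 → 3-byte char (#8). Advance 3.
Byte at offset 23: 0x26 = 00100110 → 1-byte char (#9). Advance 1.
Reached end at offset 24 after 9 code points.

9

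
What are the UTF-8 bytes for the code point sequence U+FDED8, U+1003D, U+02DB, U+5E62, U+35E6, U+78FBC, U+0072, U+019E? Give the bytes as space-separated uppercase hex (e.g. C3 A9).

F3 BD BB 98 F0 90 80 BD CB 9B E5 B9 A2 E3 97 A6 F1 B8 BE BC 72 C6 9E

U+FDED8: 4-byte form → F3 BD BB 98.
U+1003D: 4-byte form → F0 90 80 BD.
U+02DB: 2-byte form → CB 9B.
U+5E62: 3-byte form → E5 B9 A2.
U+35E6: 3-byte form → E3 97 A6.
U+78FBC: 4-byte form → F1 B8 BE BC.
U+0072: 1-byte form → 72.
U+019E: 2-byte form → C6 9E.
Concatenated (23 bytes): F3 BD BB 98 F0 90 80 BD CB 9B E5 B9 A2 E3 97 A6 F1 B8 BE BC 72 C6 9E.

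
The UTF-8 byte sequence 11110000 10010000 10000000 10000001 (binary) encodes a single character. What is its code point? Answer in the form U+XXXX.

Leading byte 0xF0 = 11110000 matches 11110xxx → 4-byte sequence.
Byte 1: 0xF0 = 11110000, payload 000 (3 bits).
Byte 2: 0x90 = 10010000 (10xxxxxx ✓), payload 010000.
Byte 3: 0x80 = 10000000 (10xxxxxx ✓), payload 000000.
Byte 4: 0x81 = 10000001 (10xxxxxx ✓), payload 000001.
Concatenate: 000010000000000000001 = 0x10001 (21 bits → U+10001).

U+10001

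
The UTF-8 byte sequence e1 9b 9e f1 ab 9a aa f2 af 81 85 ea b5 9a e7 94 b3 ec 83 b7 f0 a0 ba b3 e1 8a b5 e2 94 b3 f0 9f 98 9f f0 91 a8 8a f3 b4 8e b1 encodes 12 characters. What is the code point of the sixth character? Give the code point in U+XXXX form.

Offset 0: leading byte 0xE1 = 11100001 → 3-byte char #1 = E1 9B 9E.
Offset 3: leading byte 0xF1 = 11110001 → 4-byte char #2 = F1 AB 9A AA.
Offset 7: leading byte 0xF2 = 11110010 → 4-byte char #3 = F2 AF 81 85.
Offset 11: leading byte 0xEA = 11101010 → 3-byte char #4 = EA B5 9A.
Offset 14: leading byte 0xE7 = 11100111 → 3-byte char #5 = E7 94 B3.
Offset 17: leading byte 0xEC = 11101100 → 3-byte char #6 = EC 83 B7.
Leading byte 0xEC = 11101100 matches 1110xxxx → 3-byte sequence.
Byte 1: 0xEC = 11101100, payload 1100 (4 bits).
Byte 2: 0x83 = 10000011 (10xxxxxx ✓), payload 000011.
Byte 3: 0xB7 = 10110111 (10xxxxxx ✓), payload 110111.
Concatenate: 1100000011110111 = 0xC0F7 (16 bits → U+C0F7).

U+C0F7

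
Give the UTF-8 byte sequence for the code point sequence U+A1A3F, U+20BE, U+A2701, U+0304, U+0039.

U+A1A3F: 4-byte form → F2 A1 A8 BF.
U+20BE: 3-byte form → E2 82 BE.
U+A2701: 4-byte form → F2 A2 9C 81.
U+0304: 2-byte form → CC 84.
U+0039: 1-byte form → 39.
Concatenated (14 bytes): F2 A1 A8 BF E2 82 BE F2 A2 9C 81 CC 84 39.

F2 A1 A8 BF E2 82 BE F2 A2 9C 81 CC 84 39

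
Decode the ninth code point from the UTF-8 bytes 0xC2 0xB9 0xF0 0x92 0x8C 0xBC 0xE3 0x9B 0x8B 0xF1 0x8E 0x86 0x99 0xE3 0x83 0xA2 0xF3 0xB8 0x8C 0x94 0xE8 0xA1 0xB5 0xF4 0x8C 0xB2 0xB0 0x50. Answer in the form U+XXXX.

U+0050

Offset 0: leading byte 0xC2 = 11000010 → 2-byte char #1 = C2 B9.
Offset 2: leading byte 0xF0 = 11110000 → 4-byte char #2 = F0 92 8C BC.
Offset 6: leading byte 0xE3 = 11100011 → 3-byte char #3 = E3 9B 8B.
Offset 9: leading byte 0xF1 = 11110001 → 4-byte char #4 = F1 8E 86 99.
Offset 13: leading byte 0xE3 = 11100011 → 3-byte char #5 = E3 83 A2.
Offset 16: leading byte 0xF3 = 11110011 → 4-byte char #6 = F3 B8 8C 94.
Offset 20: leading byte 0xE8 = 11101000 → 3-byte char #7 = E8 A1 B5.
Offset 23: leading byte 0xF4 = 11110100 → 4-byte char #8 = F4 8C B2 B0.
Offset 27: leading byte 0x50 = 01010000 → 1-byte char #9 = 50.
Leading byte 0x50 = 01010000 matches 0xxxxxxx → 1-byte sequence.
Byte 1: 0x50 = 01010000, payload 1010000 (7 bits).
Concatenate: 1010000 = 0x50 (7 bits → U+0050).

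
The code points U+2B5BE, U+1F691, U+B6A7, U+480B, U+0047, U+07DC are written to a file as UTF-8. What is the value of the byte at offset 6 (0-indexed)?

0x9A

U+2B5BE → 4-byte form F0 AB 96 BE at offsets 0–3.
U+1F691 → 4-byte form F0 9F 9A 91 at offsets 4–7.
Offset 6 falls in char 2's range; it's byte 3 of F0 9F 9A 91 = 0x9A.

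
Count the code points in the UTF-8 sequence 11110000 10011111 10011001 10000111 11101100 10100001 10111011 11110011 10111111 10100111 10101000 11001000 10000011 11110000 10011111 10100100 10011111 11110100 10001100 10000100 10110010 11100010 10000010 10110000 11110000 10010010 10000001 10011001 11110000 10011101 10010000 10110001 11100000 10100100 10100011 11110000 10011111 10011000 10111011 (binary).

11

Byte at offset 0: 0xF0 = 11110000 → 4-byte char (#1). Advance 4.
Byte at offset 4: 0xEC = 11101100 → 3-byte char (#2). Advance 3.
Byte at offset 7: 0xF3 = 11110011 → 4-byte char (#3). Advance 4.
Byte at offset 11: 0xC8 = 11001000 → 2-byte char (#4). Advance 2.
Byte at offset 13: 0xF0 = 11110000 → 4-byte char (#5). Advance 4.
Byte at offset 17: 0xF4 = 11110100 → 4-byte char (#6). Advance 4.
Byte at offset 21: 0xE2 = 11100010 → 3-byte char (#7). Advance 3.
Byte at offset 24: 0xF0 = 11110000 → 4-byte char (#8). Advance 4.
Byte at offset 28: 0xF0 = 11110000 → 4-byte char (#9). Advance 4.
Byte at offset 32: 0xE0 = 11100000 → 3-byte char (#10). Advance 3.
Byte at offset 35: 0xF0 = 11110000 → 4-byte char (#11). Advance 4.
Reached end at offset 39 after 11 code points.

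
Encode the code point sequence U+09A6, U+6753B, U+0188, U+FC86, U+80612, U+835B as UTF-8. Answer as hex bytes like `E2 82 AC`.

U+09A6: 3-byte form → E0 A6 A6.
U+6753B: 4-byte form → F1 A7 94 BB.
U+0188: 2-byte form → C6 88.
U+FC86: 3-byte form → EF B2 86.
U+80612: 4-byte form → F2 80 98 92.
U+835B: 3-byte form → E8 8D 9B.
Concatenated (19 bytes): E0 A6 A6 F1 A7 94 BB C6 88 EF B2 86 F2 80 98 92 E8 8D 9B.

E0 A6 A6 F1 A7 94 BB C6 88 EF B2 86 F2 80 98 92 E8 8D 9B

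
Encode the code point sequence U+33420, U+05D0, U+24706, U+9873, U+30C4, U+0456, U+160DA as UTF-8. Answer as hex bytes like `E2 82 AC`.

F0 B3 90 A0 D7 90 F0 A4 9C 86 E9 A1 B3 E3 83 84 D1 96 F0 96 83 9A

U+33420: 4-byte form → F0 B3 90 A0.
U+05D0: 2-byte form → D7 90.
U+24706: 4-byte form → F0 A4 9C 86.
U+9873: 3-byte form → E9 A1 B3.
U+30C4: 3-byte form → E3 83 84.
U+0456: 2-byte form → D1 96.
U+160DA: 4-byte form → F0 96 83 9A.
Concatenated (22 bytes): F0 B3 90 A0 D7 90 F0 A4 9C 86 E9 A1 B3 E3 83 84 D1 96 F0 96 83 9A.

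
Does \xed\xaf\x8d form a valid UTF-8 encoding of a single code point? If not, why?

Structurally a 3-byte sequence; payload = 0xDBCD.
But 0xDBCD is in U+D800–U+DFFF, the surrogate range. Surrogates are not Unicode scalar values and are forbidden in UTF-8.

invalid (encodes a surrogate (U+D800–U+DFFF))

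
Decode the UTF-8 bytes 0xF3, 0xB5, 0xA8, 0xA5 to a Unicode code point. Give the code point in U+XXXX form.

Leading byte 0xF3 = 11110011 matches 11110xxx → 4-byte sequence.
Byte 1: 0xF3 = 11110011, payload 011 (3 bits).
Byte 2: 0xB5 = 10110101 (10xxxxxx ✓), payload 110101.
Byte 3: 0xA8 = 10101000 (10xxxxxx ✓), payload 101000.
Byte 4: 0xA5 = 10100101 (10xxxxxx ✓), payload 100101.
Concatenate: 011110101101000100101 = 0xF5A25 (21 bits → U+F5A25).

U+F5A25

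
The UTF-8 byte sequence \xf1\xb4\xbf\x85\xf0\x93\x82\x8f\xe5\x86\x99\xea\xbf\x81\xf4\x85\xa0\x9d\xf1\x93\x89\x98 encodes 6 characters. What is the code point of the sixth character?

U+53258

Offset 0: leading byte 0xF1 = 11110001 → 4-byte char #1 = F1 B4 BF 85.
Offset 4: leading byte 0xF0 = 11110000 → 4-byte char #2 = F0 93 82 8F.
Offset 8: leading byte 0xE5 = 11100101 → 3-byte char #3 = E5 86 99.
Offset 11: leading byte 0xEA = 11101010 → 3-byte char #4 = EA BF 81.
Offset 14: leading byte 0xF4 = 11110100 → 4-byte char #5 = F4 85 A0 9D.
Offset 18: leading byte 0xF1 = 11110001 → 4-byte char #6 = F1 93 89 98.
Leading byte 0xF1 = 11110001 matches 11110xxx → 4-byte sequence.
Byte 1: 0xF1 = 11110001, payload 001 (3 bits).
Byte 2: 0x93 = 10010011 (10xxxxxx ✓), payload 010011.
Byte 3: 0x89 = 10001001 (10xxxxxx ✓), payload 001001.
Byte 4: 0x98 = 10011000 (10xxxxxx ✓), payload 011000.
Concatenate: 001010011001001011000 = 0x53258 (21 bits → U+53258).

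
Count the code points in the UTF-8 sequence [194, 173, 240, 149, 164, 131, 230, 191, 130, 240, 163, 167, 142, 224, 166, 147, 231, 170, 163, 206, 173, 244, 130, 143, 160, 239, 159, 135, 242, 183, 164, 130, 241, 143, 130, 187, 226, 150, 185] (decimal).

12

Byte at offset 0: 0xC2 = 11000010 → 2-byte char (#1). Advance 2.
Byte at offset 2: 0xF0 = 11110000 → 4-byte char (#2). Advance 4.
Byte at offset 6: 0xE6 = 11100110 → 3-byte char (#3). Advance 3.
Byte at offset 9: 0xF0 = 11110000 → 4-byte char (#4). Advance 4.
Byte at offset 13: 0xE0 = 11100000 → 3-byte char (#5). Advance 3.
Byte at offset 16: 0xE7 = 11100111 → 3-byte char (#6). Advance 3.
Byte at offset 19: 0xCE = 11001110 → 2-byte char (#7). Advance 2.
Byte at offset 21: 0xF4 = 11110100 → 4-byte char (#8). Advance 4.
Byte at offset 25: 0xEF = 11101111 → 3-byte char (#9). Advance 3.
Byte at offset 28: 0xF2 = 11110010 → 4-byte char (#10). Advance 4.
Byte at offset 32: 0xF1 = 11110001 → 4-byte char (#11). Advance 4.
Byte at offset 36: 0xE2 = 11100010 → 3-byte char (#12). Advance 3.
Reached end at offset 39 after 12 code points.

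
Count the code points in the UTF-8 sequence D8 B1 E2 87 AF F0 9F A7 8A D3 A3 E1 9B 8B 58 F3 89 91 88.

Byte at offset 0: 0xD8 = 11011000 → 2-byte char (#1). Advance 2.
Byte at offset 2: 0xE2 = 11100010 → 3-byte char (#2). Advance 3.
Byte at offset 5: 0xF0 = 11110000 → 4-byte char (#3). Advance 4.
Byte at offset 9: 0xD3 = 11010011 → 2-byte char (#4). Advance 2.
Byte at offset 11: 0xE1 = 11100001 → 3-byte char (#5). Advance 3.
Byte at offset 14: 0x58 = 01011000 → 1-byte char (#6). Advance 1.
Byte at offset 15: 0xF3 = 11110011 → 4-byte char (#7). Advance 4.
Reached end at offset 19 after 7 code points.

7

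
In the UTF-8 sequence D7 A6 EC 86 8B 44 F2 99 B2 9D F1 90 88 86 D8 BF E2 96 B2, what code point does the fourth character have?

U+99C9D

Offset 0: leading byte 0xD7 = 11010111 → 2-byte char #1 = D7 A6.
Offset 2: leading byte 0xEC = 11101100 → 3-byte char #2 = EC 86 8B.
Offset 5: leading byte 0x44 = 01000100 → 1-byte char #3 = 44.
Offset 6: leading byte 0xF2 = 11110010 → 4-byte char #4 = F2 99 B2 9D.
Leading byte 0xF2 = 11110010 matches 11110xxx → 4-byte sequence.
Byte 1: 0xF2 = 11110010, payload 010 (3 bits).
Byte 2: 0x99 = 10011001 (10xxxxxx ✓), payload 011001.
Byte 3: 0xB2 = 10110010 (10xxxxxx ✓), payload 110010.
Byte 4: 0x9D = 10011101 (10xxxxxx ✓), payload 011101.
Concatenate: 010011001110010011101 = 0x99C9D (21 bits → U+99C9D).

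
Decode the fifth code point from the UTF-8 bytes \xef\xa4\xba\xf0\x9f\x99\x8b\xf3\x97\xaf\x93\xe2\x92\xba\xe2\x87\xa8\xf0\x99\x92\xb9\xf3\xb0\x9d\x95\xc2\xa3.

Offset 0: leading byte 0xEF = 11101111 → 3-byte char #1 = EF A4 BA.
Offset 3: leading byte 0xF0 = 11110000 → 4-byte char #2 = F0 9F 99 8B.
Offset 7: leading byte 0xF3 = 11110011 → 4-byte char #3 = F3 97 AF 93.
Offset 11: leading byte 0xE2 = 11100010 → 3-byte char #4 = E2 92 BA.
Offset 14: leading byte 0xE2 = 11100010 → 3-byte char #5 = E2 87 A8.
Leading byte 0xE2 = 11100010 matches 1110xxxx → 3-byte sequence.
Byte 1: 0xE2 = 11100010, payload 0010 (4 bits).
Byte 2: 0x87 = 10000111 (10xxxxxx ✓), payload 000111.
Byte 3: 0xA8 = 10101000 (10xxxxxx ✓), payload 101000.
Concatenate: 0010000111101000 = 0x21E8 (16 bits → U+21E8).

U+21E8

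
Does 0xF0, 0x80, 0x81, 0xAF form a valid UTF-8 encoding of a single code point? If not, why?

Leading byte 0xF0 = 11110000 → 4-byte form.
Continuation bytes all match 10xxxxxx. Payload decodes to 0x6F.
But 0x6F < 0x10000, the minimum for a 4-byte sequence — this is an overlong encoding.

invalid (overlong encoding)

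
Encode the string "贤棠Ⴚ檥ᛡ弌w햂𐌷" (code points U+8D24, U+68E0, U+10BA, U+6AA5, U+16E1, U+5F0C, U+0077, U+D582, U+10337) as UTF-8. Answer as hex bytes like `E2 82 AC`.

U+8D24: 3-byte form → E8 B4 A4.
U+68E0: 3-byte form → E6 A3 A0.
U+10BA: 3-byte form → E1 82 BA.
U+6AA5: 3-byte form → E6 AA A5.
U+16E1: 3-byte form → E1 9B A1.
U+5F0C: 3-byte form → E5 BC 8C.
U+0077: 1-byte form → 77.
U+D582: 3-byte form → ED 96 82.
U+10337: 4-byte form → F0 90 8C B7.
Concatenated (26 bytes): E8 B4 A4 E6 A3 A0 E1 82 BA E6 AA A5 E1 9B A1 E5 BC 8C 77 ED 96 82 F0 90 8C B7.

E8 B4 A4 E6 A3 A0 E1 82 BA E6 AA A5 E1 9B A1 E5 BC 8C 77 ED 96 82 F0 90 8C B7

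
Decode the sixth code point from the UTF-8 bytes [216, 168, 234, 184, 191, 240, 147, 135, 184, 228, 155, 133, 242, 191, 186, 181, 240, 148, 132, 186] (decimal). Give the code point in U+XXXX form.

Offset 0: leading byte 0xD8 = 11011000 → 2-byte char #1 = D8 A8.
Offset 2: leading byte 0xEA = 11101010 → 3-byte char #2 = EA B8 BF.
Offset 5: leading byte 0xF0 = 11110000 → 4-byte char #3 = F0 93 87 B8.
Offset 9: leading byte 0xE4 = 11100100 → 3-byte char #4 = E4 9B 85.
Offset 12: leading byte 0xF2 = 11110010 → 4-byte char #5 = F2 BF BA B5.
Offset 16: leading byte 0xF0 = 11110000 → 4-byte char #6 = F0 94 84 BA.
Leading byte 0xF0 = 11110000 matches 11110xxx → 4-byte sequence.
Byte 1: 0xF0 = 11110000, payload 000 (3 bits).
Byte 2: 0x94 = 10010100 (10xxxxxx ✓), payload 010100.
Byte 3: 0x84 = 10000100 (10xxxxxx ✓), payload 000100.
Byte 4: 0xBA = 10111010 (10xxxxxx ✓), payload 111010.
Concatenate: 000010100000100111010 = 0x1413A (21 bits → U+1413A).

U+1413A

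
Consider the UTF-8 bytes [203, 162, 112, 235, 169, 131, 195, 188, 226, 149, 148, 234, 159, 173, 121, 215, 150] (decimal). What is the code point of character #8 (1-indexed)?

Offset 0: leading byte 0xCB = 11001011 → 2-byte char #1 = CB A2.
Offset 2: leading byte 0x70 = 01110000 → 1-byte char #2 = 70.
Offset 3: leading byte 0xEB = 11101011 → 3-byte char #3 = EB A9 83.
Offset 6: leading byte 0xC3 = 11000011 → 2-byte char #4 = C3 BC.
Offset 8: leading byte 0xE2 = 11100010 → 3-byte char #5 = E2 95 94.
Offset 11: leading byte 0xEA = 11101010 → 3-byte char #6 = EA 9F AD.
Offset 14: leading byte 0x79 = 01111001 → 1-byte char #7 = 79.
Offset 15: leading byte 0xD7 = 11010111 → 2-byte char #8 = D7 96.
Leading byte 0xD7 = 11010111 matches 110xxxxx → 2-byte sequence.
Byte 1: 0xD7 = 11010111, payload 10111 (5 bits).
Byte 2: 0x96 = 10010110 (10xxxxxx ✓), payload 010110.
Concatenate: 10111010110 = 0x5D6 (11 bits → U+05D6).

U+05D6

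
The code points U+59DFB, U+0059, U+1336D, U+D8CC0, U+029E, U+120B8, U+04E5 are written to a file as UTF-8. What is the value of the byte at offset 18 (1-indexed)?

0x82

1-indexed offset 18 is 0-indexed offset 17.
U+59DFB → 4-byte form F1 99 B7 BB at offsets 0–3.
U+0059 → 1-byte form 59 at offsets 4–4.
U+1336D → 4-byte form F0 93 8D AD at offsets 5–8.
U+D8CC0 → 4-byte form F3 98 B3 80 at offsets 9–12.
U+029E → 2-byte form CA 9E at offsets 13–14.
U+120B8 → 4-byte form F0 92 82 B8 at offsets 15–18.
Offset 17 falls in char 6's range; it's byte 3 of F0 92 82 B8 = 0x82.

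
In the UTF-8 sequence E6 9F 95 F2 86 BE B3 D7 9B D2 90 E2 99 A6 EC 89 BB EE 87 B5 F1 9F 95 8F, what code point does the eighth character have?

U+5F54F

Offset 0: leading byte 0xE6 = 11100110 → 3-byte char #1 = E6 9F 95.
Offset 3: leading byte 0xF2 = 11110010 → 4-byte char #2 = F2 86 BE B3.
Offset 7: leading byte 0xD7 = 11010111 → 2-byte char #3 = D7 9B.
Offset 9: leading byte 0xD2 = 11010010 → 2-byte char #4 = D2 90.
Offset 11: leading byte 0xE2 = 11100010 → 3-byte char #5 = E2 99 A6.
Offset 14: leading byte 0xEC = 11101100 → 3-byte char #6 = EC 89 BB.
Offset 17: leading byte 0xEE = 11101110 → 3-byte char #7 = EE 87 B5.
Offset 20: leading byte 0xF1 = 11110001 → 4-byte char #8 = F1 9F 95 8F.
Leading byte 0xF1 = 11110001 matches 11110xxx → 4-byte sequence.
Byte 1: 0xF1 = 11110001, payload 001 (3 bits).
Byte 2: 0x9F = 10011111 (10xxxxxx ✓), payload 011111.
Byte 3: 0x95 = 10010101 (10xxxxxx ✓), payload 010101.
Byte 4: 0x8F = 10001111 (10xxxxxx ✓), payload 001111.
Concatenate: 001011111010101001111 = 0x5F54F (21 bits → U+5F54F).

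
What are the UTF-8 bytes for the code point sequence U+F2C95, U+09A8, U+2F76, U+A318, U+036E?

U+F2C95: 4-byte form → F3 B2 B2 95.
U+09A8: 3-byte form → E0 A6 A8.
U+2F76: 3-byte form → E2 BD B6.
U+A318: 3-byte form → EA 8C 98.
U+036E: 2-byte form → CD AE.
Concatenated (15 bytes): F3 B2 B2 95 E0 A6 A8 E2 BD B6 EA 8C 98 CD AE.

F3 B2 B2 95 E0 A6 A8 E2 BD B6 EA 8C 98 CD AE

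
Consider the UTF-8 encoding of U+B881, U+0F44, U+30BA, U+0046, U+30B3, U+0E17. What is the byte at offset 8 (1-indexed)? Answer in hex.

0x82

1-indexed offset 8 is 0-indexed offset 7.
U+B881 → 3-byte form EB A2 81 at offsets 0–2.
U+0F44 → 3-byte form E0 BD 84 at offsets 3–5.
U+30BA → 3-byte form E3 82 BA at offsets 6–8.
Offset 7 falls in char 3's range; it's byte 2 of E3 82 BA = 0x82.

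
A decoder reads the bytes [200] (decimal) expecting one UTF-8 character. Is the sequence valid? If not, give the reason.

invalid (sequence truncated)

Leading byte 0xC8 = 11001000 → 2-byte form, but only 1 byte is present.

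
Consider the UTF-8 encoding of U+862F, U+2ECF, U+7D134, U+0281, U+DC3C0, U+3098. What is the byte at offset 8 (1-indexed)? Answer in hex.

1-indexed offset 8 is 0-indexed offset 7.
U+862F → 3-byte form E8 98 AF at offsets 0–2.
U+2ECF → 3-byte form E2 BB 8F at offsets 3–5.
U+7D134 → 4-byte form F1 BD 84 B4 at offsets 6–9.
Offset 7 falls in char 3's range; it's byte 2 of F1 BD 84 B4 = 0xBD.

0xBD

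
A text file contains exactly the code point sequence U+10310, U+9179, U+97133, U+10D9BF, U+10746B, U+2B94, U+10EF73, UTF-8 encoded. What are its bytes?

F0 90 8C 90 E9 85 B9 F2 97 84 B3 F4 8D A6 BF F4 87 91 AB E2 AE 94 F4 8E BD B3

U+10310: 4-byte form → F0 90 8C 90.
U+9179: 3-byte form → E9 85 B9.
U+97133: 4-byte form → F2 97 84 B3.
U+10D9BF: 4-byte form → F4 8D A6 BF.
U+10746B: 4-byte form → F4 87 91 AB.
U+2B94: 3-byte form → E2 AE 94.
U+10EF73: 4-byte form → F4 8E BD B3.
Concatenated (26 bytes): F0 90 8C 90 E9 85 B9 F2 97 84 B3 F4 8D A6 BF F4 87 91 AB E2 AE 94 F4 8E BD B3.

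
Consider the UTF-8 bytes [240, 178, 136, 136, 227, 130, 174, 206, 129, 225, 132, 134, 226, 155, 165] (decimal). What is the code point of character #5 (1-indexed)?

Offset 0: leading byte 0xF0 = 11110000 → 4-byte char #1 = F0 B2 88 88.
Offset 4: leading byte 0xE3 = 11100011 → 3-byte char #2 = E3 82 AE.
Offset 7: leading byte 0xCE = 11001110 → 2-byte char #3 = CE 81.
Offset 9: leading byte 0xE1 = 11100001 → 3-byte char #4 = E1 84 86.
Offset 12: leading byte 0xE2 = 11100010 → 3-byte char #5 = E2 9B A5.
Leading byte 0xE2 = 11100010 matches 1110xxxx → 3-byte sequence.
Byte 1: 0xE2 = 11100010, payload 0010 (4 bits).
Byte 2: 0x9B = 10011011 (10xxxxxx ✓), payload 011011.
Byte 3: 0xA5 = 10100101 (10xxxxxx ✓), payload 100101.
Concatenate: 0010011011100101 = 0x26E5 (16 bits → U+26E5).

U+26E5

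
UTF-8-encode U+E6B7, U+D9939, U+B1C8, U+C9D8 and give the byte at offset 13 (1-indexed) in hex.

1-indexed offset 13 is 0-indexed offset 12.
U+E6B7 → 3-byte form EE 9A B7 at offsets 0–2.
U+D9939 → 4-byte form F3 99 A4 B9 at offsets 3–6.
U+B1C8 → 3-byte form EB 87 88 at offsets 7–9.
U+C9D8 → 3-byte form EC A7 98 at offsets 10–12.
Offset 12 falls in char 4's range; it's byte 3 of EC A7 98 = 0x98.

0x98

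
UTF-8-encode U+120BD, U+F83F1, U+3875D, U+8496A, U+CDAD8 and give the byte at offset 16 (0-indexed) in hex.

U+120BD → 4-byte form F0 92 82 BD at offsets 0–3.
U+F83F1 → 4-byte form F3 B8 8F B1 at offsets 4–7.
U+3875D → 4-byte form F0 B8 9D 9D at offsets 8–11.
U+8496A → 4-byte form F2 84 A5 AA at offsets 12–15.
U+CDAD8 → 4-byte form F3 8D AB 98 at offsets 16–19.
Offset 16 falls in char 5's range; it's byte 1 of F3 8D AB 98 = 0xF3.

0xF3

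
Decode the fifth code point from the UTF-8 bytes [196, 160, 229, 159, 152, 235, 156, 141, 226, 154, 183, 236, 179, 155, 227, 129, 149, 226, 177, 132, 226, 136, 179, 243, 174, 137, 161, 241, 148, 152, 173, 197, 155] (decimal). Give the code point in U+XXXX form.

Offset 0: leading byte 0xC4 = 11000100 → 2-byte char #1 = C4 A0.
Offset 2: leading byte 0xE5 = 11100101 → 3-byte char #2 = E5 9F 98.
Offset 5: leading byte 0xEB = 11101011 → 3-byte char #3 = EB 9C 8D.
Offset 8: leading byte 0xE2 = 11100010 → 3-byte char #4 = E2 9A B7.
Offset 11: leading byte 0xEC = 11101100 → 3-byte char #5 = EC B3 9B.
Leading byte 0xEC = 11101100 matches 1110xxxx → 3-byte sequence.
Byte 1: 0xEC = 11101100, payload 1100 (4 bits).
Byte 2: 0xB3 = 10110011 (10xxxxxx ✓), payload 110011.
Byte 3: 0x9B = 10011011 (10xxxxxx ✓), payload 011011.
Concatenate: 1100110011011011 = 0xCCDB (16 bits → U+CCDB).

U+CCDB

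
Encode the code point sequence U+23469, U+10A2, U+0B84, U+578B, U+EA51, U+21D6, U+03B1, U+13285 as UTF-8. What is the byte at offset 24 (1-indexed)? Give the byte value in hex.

0x8A

1-indexed offset 24 is 0-indexed offset 23.
U+23469 → 4-byte form F0 A3 91 A9 at offsets 0–3.
U+10A2 → 3-byte form E1 82 A2 at offsets 4–6.
U+0B84 → 3-byte form E0 AE 84 at offsets 7–9.
U+578B → 3-byte form E5 9E 8B at offsets 10–12.
U+EA51 → 3-byte form EE A9 91 at offsets 13–15.
U+21D6 → 3-byte form E2 87 96 at offsets 16–18.
U+03B1 → 2-byte form CE B1 at offsets 19–20.
U+13285 → 4-byte form F0 93 8A 85 at offsets 21–24.
Offset 23 falls in char 8's range; it's byte 3 of F0 93 8A 85 = 0x8A.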